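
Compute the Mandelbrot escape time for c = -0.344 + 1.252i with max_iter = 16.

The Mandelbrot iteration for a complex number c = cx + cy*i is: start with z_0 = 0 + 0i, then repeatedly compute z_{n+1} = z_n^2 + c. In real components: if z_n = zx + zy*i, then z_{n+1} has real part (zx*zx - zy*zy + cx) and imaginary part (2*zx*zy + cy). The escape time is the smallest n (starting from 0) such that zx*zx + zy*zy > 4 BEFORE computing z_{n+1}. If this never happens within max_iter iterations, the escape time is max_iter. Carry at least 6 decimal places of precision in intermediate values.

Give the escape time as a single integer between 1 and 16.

z_0 = 0 + 0i, c = -0.3440 + 1.2520i
Iter 1: z = -0.3440 + 1.2520i, |z|^2 = 1.6858
Iter 2: z = -1.7932 + 0.3906i, |z|^2 = 3.3680
Iter 3: z = 2.7189 + -0.1489i, |z|^2 = 7.4144
Escaped at iteration 3

Answer: 3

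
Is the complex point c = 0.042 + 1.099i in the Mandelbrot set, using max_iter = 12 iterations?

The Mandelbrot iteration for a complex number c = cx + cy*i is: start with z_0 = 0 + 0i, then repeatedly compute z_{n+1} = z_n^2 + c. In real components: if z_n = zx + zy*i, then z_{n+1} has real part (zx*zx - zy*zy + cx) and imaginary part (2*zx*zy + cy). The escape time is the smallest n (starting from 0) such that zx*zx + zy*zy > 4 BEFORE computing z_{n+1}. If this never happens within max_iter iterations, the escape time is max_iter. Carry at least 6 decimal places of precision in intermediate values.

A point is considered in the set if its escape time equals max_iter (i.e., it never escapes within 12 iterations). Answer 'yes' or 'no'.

z_0 = 0 + 0i, c = 0.0420 + 1.0990i
Iter 1: z = 0.0420 + 1.0990i, |z|^2 = 1.2096
Iter 2: z = -1.1640 + 1.1913i, |z|^2 = 2.7742
Iter 3: z = -0.0223 + -1.6745i, |z|^2 = 2.8044
Iter 4: z = -2.7614 + 1.1735i, |z|^2 = 9.0023
Escaped at iteration 4

Answer: no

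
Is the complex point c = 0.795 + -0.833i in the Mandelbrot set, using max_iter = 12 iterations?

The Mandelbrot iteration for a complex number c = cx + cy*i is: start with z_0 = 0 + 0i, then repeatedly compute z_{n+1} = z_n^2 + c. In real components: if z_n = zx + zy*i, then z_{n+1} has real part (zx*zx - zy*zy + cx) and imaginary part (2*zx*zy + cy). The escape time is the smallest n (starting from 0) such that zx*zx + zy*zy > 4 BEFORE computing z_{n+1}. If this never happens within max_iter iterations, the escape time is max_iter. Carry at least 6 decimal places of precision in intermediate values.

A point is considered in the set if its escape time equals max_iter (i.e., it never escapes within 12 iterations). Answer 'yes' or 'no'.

Answer: no

Derivation:
z_0 = 0 + 0i, c = 0.7950 + -0.8330i
Iter 1: z = 0.7950 + -0.8330i, |z|^2 = 1.3259
Iter 2: z = 0.7331 + -2.1575i, |z|^2 = 5.1922
Escaped at iteration 2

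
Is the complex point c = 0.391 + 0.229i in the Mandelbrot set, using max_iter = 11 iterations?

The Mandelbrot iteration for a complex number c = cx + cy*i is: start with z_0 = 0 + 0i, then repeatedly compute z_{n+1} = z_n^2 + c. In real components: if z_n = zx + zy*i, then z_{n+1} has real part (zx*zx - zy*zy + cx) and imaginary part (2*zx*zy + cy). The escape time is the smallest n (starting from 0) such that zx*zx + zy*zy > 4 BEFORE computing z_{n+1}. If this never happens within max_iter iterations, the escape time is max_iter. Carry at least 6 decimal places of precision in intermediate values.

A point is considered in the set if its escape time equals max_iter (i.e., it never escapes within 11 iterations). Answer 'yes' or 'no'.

Answer: yes

Derivation:
z_0 = 0 + 0i, c = 0.3910 + 0.2290i
Iter 1: z = 0.3910 + 0.2290i, |z|^2 = 0.2053
Iter 2: z = 0.4914 + 0.4081i, |z|^2 = 0.4080
Iter 3: z = 0.4660 + 0.6301i, |z|^2 = 0.6142
Iter 4: z = 0.2111 + 0.8162i, |z|^2 = 0.7108
Iter 5: z = -0.2307 + 0.5737i, |z|^2 = 0.3823
Iter 6: z = 0.1151 + -0.0356i, |z|^2 = 0.0145
Iter 7: z = 0.4030 + 0.2208i, |z|^2 = 0.2111
Iter 8: z = 0.5046 + 0.4070i, |z|^2 = 0.4203
Iter 9: z = 0.4801 + 0.6397i, |z|^2 = 0.6397
Iter 10: z = 0.2122 + 0.8432i, |z|^2 = 0.7560
Did not escape in 11 iterations → in set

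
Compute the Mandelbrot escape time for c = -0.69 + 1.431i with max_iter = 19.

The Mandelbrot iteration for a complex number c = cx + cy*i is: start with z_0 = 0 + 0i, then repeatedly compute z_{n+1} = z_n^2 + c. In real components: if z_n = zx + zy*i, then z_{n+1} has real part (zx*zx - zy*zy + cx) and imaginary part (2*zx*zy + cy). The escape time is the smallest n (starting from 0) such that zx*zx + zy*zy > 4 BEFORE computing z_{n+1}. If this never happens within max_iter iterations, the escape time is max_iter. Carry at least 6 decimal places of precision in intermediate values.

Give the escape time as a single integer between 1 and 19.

z_0 = 0 + 0i, c = -0.6900 + 1.4310i
Iter 1: z = -0.6900 + 1.4310i, |z|^2 = 2.5239
Iter 2: z = -2.2617 + -0.5438i, |z|^2 = 5.4108
Escaped at iteration 2

Answer: 2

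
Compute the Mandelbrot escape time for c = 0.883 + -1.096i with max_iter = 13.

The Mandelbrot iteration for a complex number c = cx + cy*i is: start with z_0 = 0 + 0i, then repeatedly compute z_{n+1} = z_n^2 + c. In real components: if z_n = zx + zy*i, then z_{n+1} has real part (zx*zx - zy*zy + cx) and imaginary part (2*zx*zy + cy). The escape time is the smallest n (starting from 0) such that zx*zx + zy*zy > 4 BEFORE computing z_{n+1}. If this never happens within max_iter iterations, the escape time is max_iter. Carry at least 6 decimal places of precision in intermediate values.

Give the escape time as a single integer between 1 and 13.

Answer: 2

Derivation:
z_0 = 0 + 0i, c = 0.8830 + -1.0960i
Iter 1: z = 0.8830 + -1.0960i, |z|^2 = 1.9809
Iter 2: z = 0.4615 + -3.0315i, |z|^2 = 9.4032
Escaped at iteration 2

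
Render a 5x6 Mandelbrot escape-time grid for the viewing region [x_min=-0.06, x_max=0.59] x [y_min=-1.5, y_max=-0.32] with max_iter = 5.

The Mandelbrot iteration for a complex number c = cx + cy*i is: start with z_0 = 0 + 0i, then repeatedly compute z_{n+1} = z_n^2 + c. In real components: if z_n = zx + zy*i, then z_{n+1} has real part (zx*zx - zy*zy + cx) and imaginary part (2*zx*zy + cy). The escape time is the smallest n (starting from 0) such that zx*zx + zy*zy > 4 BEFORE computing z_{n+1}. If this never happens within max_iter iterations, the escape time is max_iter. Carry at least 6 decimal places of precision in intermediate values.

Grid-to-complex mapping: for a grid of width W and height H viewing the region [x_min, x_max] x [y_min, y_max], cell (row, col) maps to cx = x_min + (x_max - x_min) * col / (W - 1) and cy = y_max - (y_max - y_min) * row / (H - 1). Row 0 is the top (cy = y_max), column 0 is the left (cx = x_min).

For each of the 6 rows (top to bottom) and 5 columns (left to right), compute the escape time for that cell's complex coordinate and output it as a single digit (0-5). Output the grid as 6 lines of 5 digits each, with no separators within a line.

(row=0, col=0): c = -0.0600 + -0.3200i → escape time 5
(row=0, col=1): c = 0.1025 + -0.3200i → escape time 5
(row=0, col=2): c = 0.2650 + -0.3200i → escape time 5
(row=0, col=3): c = 0.4275 + -0.3200i → escape time 5
(row=0, col=4): c = 0.5900 + -0.3200i → escape time 4
(row=1, col=0): c = -0.0600 + -0.5560i → escape time 5
(row=1, col=1): c = 0.1025 + -0.5560i → escape time 5
(row=1, col=2): c = 0.2650 + -0.5560i → escape time 5
(row=1, col=3): c = 0.4275 + -0.5560i → escape time 5
(row=1, col=4): c = 0.5900 + -0.5560i → escape time 3
(row=2, col=0): c = -0.0600 + -0.7920i → escape time 5
(row=2, col=1): c = 0.1025 + -0.7920i → escape time 5
(row=2, col=2): c = 0.2650 + -0.7920i → escape time 5
(row=2, col=3): c = 0.4275 + -0.7920i → escape time 4
(row=2, col=4): c = 0.5900 + -0.7920i → escape time 3
(row=3, col=0): c = -0.0600 + -1.0280i → escape time 5
(row=3, col=1): c = 0.1025 + -1.0280i → escape time 4
(row=3, col=2): c = 0.2650 + -1.0280i → escape time 3
(row=3, col=3): c = 0.4275 + -1.0280i → escape time 3
(row=3, col=4): c = 0.5900 + -1.0280i → escape time 2
(row=4, col=0): c = -0.0600 + -1.2640i → escape time 3
(row=4, col=1): c = 0.1025 + -1.2640i → escape time 2
(row=4, col=2): c = 0.2650 + -1.2640i → escape time 2
(row=4, col=3): c = 0.4275 + -1.2640i → escape time 2
(row=4, col=4): c = 0.5900 + -1.2640i → escape time 2
(row=5, col=0): c = -0.0600 + -1.5000i → escape time 2
(row=5, col=1): c = 0.1025 + -1.5000i → escape time 2
(row=5, col=2): c = 0.2650 + -1.5000i → escape time 2
(row=5, col=3): c = 0.4275 + -1.5000i → escape time 2
(row=5, col=4): c = 0.5900 + -1.5000i → escape time 2

Answer: 55554
55553
55543
54332
32222
22222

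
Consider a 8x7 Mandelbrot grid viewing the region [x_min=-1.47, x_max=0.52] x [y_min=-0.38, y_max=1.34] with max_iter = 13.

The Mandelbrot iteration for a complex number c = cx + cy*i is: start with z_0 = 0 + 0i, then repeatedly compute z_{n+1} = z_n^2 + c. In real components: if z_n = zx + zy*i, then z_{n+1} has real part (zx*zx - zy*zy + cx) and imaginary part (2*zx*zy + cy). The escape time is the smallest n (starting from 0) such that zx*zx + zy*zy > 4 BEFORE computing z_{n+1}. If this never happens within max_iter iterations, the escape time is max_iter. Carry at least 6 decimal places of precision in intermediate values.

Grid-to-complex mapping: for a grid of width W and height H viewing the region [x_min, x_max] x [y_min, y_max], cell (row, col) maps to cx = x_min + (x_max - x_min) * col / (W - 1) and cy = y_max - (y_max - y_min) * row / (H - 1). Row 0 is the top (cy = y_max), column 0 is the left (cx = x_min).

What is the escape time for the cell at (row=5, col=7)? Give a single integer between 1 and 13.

Answer: 5

Derivation:
z_0 = 0 + 0i, c = 0.5200 + -0.0933i
Iter 1: z = 0.5200 + -0.0933i, |z|^2 = 0.2791
Iter 2: z = 0.7817 + -0.1904i, |z|^2 = 0.6473
Iter 3: z = 1.0948 + -0.3910i, |z|^2 = 1.3514
Iter 4: z = 1.5657 + -0.9495i, |z|^2 = 3.3528
Iter 5: z = 2.0699 + -3.0664i, |z|^2 = 13.6872
Escaped at iteration 5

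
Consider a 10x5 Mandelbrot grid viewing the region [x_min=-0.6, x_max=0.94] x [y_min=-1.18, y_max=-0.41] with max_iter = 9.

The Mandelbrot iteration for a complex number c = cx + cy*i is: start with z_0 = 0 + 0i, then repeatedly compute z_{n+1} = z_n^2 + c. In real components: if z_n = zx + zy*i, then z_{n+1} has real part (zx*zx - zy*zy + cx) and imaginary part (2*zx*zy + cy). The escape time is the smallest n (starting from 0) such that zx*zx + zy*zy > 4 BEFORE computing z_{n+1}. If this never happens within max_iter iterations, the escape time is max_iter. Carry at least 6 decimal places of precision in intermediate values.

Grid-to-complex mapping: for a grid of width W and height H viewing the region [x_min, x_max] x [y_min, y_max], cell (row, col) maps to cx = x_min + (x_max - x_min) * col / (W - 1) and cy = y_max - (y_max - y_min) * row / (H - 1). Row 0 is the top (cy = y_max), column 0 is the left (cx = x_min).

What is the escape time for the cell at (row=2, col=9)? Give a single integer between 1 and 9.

Answer: 2

Derivation:
z_0 = 0 + 0i, c = 0.9400 + -0.7950i
Iter 1: z = 0.9400 + -0.7950i, |z|^2 = 1.5156
Iter 2: z = 1.1916 + -2.2896i, |z|^2 = 6.6621
Escaped at iteration 2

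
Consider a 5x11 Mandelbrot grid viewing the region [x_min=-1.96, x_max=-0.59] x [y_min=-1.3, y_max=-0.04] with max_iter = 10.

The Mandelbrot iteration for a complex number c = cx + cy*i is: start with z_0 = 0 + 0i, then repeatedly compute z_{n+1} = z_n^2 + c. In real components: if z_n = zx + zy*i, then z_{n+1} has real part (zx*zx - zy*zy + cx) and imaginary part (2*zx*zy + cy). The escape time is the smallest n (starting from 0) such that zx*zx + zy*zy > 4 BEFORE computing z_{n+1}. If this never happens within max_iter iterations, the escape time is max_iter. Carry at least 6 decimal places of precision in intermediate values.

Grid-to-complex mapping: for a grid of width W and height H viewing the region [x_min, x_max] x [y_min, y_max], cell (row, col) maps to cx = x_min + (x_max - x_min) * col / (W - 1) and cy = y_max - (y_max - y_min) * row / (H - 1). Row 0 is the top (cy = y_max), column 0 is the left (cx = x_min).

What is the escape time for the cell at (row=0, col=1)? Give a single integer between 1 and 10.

z_0 = 0 + 0i, c = -1.6175 + -0.0400i
Iter 1: z = -1.6175 + -0.0400i, |z|^2 = 2.6179
Iter 2: z = 0.9972 + 0.0894i, |z|^2 = 1.0024
Iter 3: z = -0.6311 + 0.1383i, |z|^2 = 0.4174
Iter 4: z = -1.2384 + -0.2146i, |z|^2 = 1.5796
Iter 5: z = -0.1300 + 0.4914i, |z|^2 = 0.2584
Iter 6: z = -1.8421 + -0.1677i, |z|^2 = 3.4214
Iter 7: z = 1.7476 + 0.5779i, |z|^2 = 3.3882
Iter 8: z = 1.1027 + 1.9800i, |z|^2 = 5.1365
Escaped at iteration 8

Answer: 8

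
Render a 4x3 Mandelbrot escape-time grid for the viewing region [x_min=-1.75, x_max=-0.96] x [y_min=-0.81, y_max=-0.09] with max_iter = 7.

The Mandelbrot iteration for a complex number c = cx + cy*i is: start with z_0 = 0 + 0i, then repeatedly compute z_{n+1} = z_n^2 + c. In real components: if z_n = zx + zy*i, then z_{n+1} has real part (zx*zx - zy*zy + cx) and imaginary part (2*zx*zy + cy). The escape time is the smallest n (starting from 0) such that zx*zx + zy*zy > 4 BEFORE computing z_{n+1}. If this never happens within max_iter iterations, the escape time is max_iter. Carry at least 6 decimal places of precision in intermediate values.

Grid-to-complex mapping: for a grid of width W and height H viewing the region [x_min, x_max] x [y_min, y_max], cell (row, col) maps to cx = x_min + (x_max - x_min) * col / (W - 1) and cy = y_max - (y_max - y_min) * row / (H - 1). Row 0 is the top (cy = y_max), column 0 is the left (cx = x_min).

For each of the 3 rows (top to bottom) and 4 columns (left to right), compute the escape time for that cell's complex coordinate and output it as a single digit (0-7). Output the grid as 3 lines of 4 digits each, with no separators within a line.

Answer: 5777
3365
2333

Derivation:
(row=0, col=0): c = -1.7500 + -0.0900i → escape time 5
(row=0, col=1): c = -1.4867 + -0.0900i → escape time 7
(row=0, col=2): c = -1.2233 + -0.0900i → escape time 7
(row=0, col=3): c = -0.9600 + -0.0900i → escape time 7
(row=1, col=0): c = -1.7500 + -0.4500i → escape time 3
(row=1, col=1): c = -1.4867 + -0.4500i → escape time 3
(row=1, col=2): c = -1.2233 + -0.4500i → escape time 6
(row=1, col=3): c = -0.9600 + -0.4500i → escape time 5
(row=2, col=0): c = -1.7500 + -0.8100i → escape time 2
(row=2, col=1): c = -1.4867 + -0.8100i → escape time 3
(row=2, col=2): c = -1.2233 + -0.8100i → escape time 3
(row=2, col=3): c = -0.9600 + -0.8100i → escape time 3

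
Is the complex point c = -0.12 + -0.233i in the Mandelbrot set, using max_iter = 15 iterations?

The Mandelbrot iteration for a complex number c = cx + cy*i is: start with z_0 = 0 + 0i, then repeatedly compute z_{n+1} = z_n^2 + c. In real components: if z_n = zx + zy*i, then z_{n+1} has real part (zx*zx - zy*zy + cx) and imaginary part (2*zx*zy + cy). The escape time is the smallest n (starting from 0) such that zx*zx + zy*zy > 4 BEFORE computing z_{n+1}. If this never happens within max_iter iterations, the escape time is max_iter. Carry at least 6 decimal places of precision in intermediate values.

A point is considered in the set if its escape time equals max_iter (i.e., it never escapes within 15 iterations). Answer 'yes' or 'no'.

z_0 = 0 + 0i, c = -0.1200 + -0.2330i
Iter 1: z = -0.1200 + -0.2330i, |z|^2 = 0.0687
Iter 2: z = -0.1599 + -0.1771i, |z|^2 = 0.0569
Iter 3: z = -0.1258 + -0.1764i, |z|^2 = 0.0469
Iter 4: z = -0.1353 + -0.1886i, |z|^2 = 0.0539
Iter 5: z = -0.1373 + -0.1820i, |z|^2 = 0.0520
Iter 6: z = -0.1343 + -0.1830i, |z|^2 = 0.0515
Iter 7: z = -0.1355 + -0.1838i, |z|^2 = 0.0522
Iter 8: z = -0.1354 + -0.1832i, |z|^2 = 0.0519
Iter 9: z = -0.1352 + -0.1834i, |z|^2 = 0.0519
Iter 10: z = -0.1353 + -0.1834i, |z|^2 = 0.0520
Iter 11: z = -0.1353 + -0.1834i, |z|^2 = 0.0519
Iter 12: z = -0.1353 + -0.1834i, |z|^2 = 0.0519
Iter 13: z = -0.1353 + -0.1834i, |z|^2 = 0.0519
Iter 14: z = -0.1353 + -0.1834i, |z|^2 = 0.0519
Did not escape in 15 iterations → in set

Answer: yes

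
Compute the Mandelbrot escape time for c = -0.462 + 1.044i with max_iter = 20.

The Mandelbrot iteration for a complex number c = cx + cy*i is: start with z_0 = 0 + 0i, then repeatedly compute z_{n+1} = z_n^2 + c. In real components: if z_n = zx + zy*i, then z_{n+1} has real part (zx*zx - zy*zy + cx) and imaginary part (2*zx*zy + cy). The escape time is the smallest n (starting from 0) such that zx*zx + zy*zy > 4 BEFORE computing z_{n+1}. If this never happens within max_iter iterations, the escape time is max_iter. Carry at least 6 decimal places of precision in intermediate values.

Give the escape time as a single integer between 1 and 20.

Answer: 4

Derivation:
z_0 = 0 + 0i, c = -0.4620 + 1.0440i
Iter 1: z = -0.4620 + 1.0440i, |z|^2 = 1.3034
Iter 2: z = -1.3385 + 0.0793i, |z|^2 = 1.7979
Iter 3: z = 1.3233 + 0.8316i, |z|^2 = 2.4426
Iter 4: z = 0.5975 + 3.2448i, |z|^2 = 10.8860
Escaped at iteration 4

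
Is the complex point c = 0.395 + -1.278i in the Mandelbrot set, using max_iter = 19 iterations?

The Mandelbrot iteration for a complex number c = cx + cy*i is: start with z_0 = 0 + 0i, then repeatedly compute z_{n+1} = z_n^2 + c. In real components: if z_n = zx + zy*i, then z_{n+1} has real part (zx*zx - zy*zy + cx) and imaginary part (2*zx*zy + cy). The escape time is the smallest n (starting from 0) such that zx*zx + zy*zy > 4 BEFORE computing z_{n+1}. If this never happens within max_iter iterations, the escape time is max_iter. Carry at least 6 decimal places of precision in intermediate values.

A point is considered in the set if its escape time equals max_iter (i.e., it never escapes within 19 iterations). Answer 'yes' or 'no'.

Answer: no

Derivation:
z_0 = 0 + 0i, c = 0.3950 + -1.2780i
Iter 1: z = 0.3950 + -1.2780i, |z|^2 = 1.7893
Iter 2: z = -1.0823 + -2.2876i, |z|^2 = 6.4045
Escaped at iteration 2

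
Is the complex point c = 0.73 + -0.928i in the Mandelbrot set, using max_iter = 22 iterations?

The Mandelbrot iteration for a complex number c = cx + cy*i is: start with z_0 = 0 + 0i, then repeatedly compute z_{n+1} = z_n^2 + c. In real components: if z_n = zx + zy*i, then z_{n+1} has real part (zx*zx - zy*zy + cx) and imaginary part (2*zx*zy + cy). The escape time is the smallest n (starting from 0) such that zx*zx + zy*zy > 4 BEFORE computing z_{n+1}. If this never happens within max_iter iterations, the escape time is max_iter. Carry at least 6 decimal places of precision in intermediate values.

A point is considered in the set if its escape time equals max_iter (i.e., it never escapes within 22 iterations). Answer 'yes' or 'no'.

Answer: no

Derivation:
z_0 = 0 + 0i, c = 0.7300 + -0.9280i
Iter 1: z = 0.7300 + -0.9280i, |z|^2 = 1.3941
Iter 2: z = 0.4017 + -2.2829i, |z|^2 = 5.3729
Escaped at iteration 2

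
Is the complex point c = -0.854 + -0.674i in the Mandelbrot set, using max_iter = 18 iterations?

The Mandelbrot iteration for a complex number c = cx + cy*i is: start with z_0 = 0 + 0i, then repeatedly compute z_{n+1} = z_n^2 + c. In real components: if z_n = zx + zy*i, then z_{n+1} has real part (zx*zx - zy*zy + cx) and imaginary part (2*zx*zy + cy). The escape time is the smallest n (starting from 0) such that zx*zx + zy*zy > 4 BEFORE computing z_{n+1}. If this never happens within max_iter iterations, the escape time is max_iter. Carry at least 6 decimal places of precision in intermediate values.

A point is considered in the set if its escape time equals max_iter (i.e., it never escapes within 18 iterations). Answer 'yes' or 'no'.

z_0 = 0 + 0i, c = -0.8540 + -0.6740i
Iter 1: z = -0.8540 + -0.6740i, |z|^2 = 1.1836
Iter 2: z = -0.5790 + 0.4772i, |z|^2 = 0.5629
Iter 3: z = -0.7465 + -1.2266i, |z|^2 = 2.0617
Iter 4: z = -1.8011 + 1.1573i, |z|^2 = 4.5834
Escaped at iteration 4

Answer: no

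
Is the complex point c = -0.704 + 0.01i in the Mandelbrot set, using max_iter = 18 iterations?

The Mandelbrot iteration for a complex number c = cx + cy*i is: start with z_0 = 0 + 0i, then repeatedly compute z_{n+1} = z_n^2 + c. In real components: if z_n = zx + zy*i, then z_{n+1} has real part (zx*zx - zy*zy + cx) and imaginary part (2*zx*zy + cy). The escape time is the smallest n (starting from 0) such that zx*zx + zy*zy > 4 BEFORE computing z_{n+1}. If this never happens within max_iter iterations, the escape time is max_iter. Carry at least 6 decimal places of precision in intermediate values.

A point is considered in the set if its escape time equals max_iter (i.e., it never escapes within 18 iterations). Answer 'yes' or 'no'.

z_0 = 0 + 0i, c = -0.7040 + 0.0100i
Iter 1: z = -0.7040 + 0.0100i, |z|^2 = 0.4957
Iter 2: z = -0.2085 + -0.0041i, |z|^2 = 0.0435
Iter 3: z = -0.6606 + 0.0117i, |z|^2 = 0.4365
Iter 4: z = -0.2678 + -0.0055i, |z|^2 = 0.0718
Iter 5: z = -0.6323 + 0.0129i, |z|^2 = 0.4000
Iter 6: z = -0.3044 + -0.0063i, |z|^2 = 0.0927
Iter 7: z = -0.6114 + 0.0139i, |z|^2 = 0.3740
Iter 8: z = -0.3304 + -0.0069i, |z|^2 = 0.1092
Iter 9: z = -0.5949 + 0.0146i, |z|^2 = 0.3541
Iter 10: z = -0.3503 + -0.0074i, |z|^2 = 0.1228
Iter 11: z = -0.5813 + 0.0152i, |z|^2 = 0.3382
Iter 12: z = -0.3663 + -0.0076i, |z|^2 = 0.1342
Iter 13: z = -0.5699 + 0.0156i, |z|^2 = 0.3250
Iter 14: z = -0.3795 + -0.0078i, |z|^2 = 0.1440
Iter 15: z = -0.5601 + 0.0159i, |z|^2 = 0.3139
Iter 16: z = -0.3906 + -0.0078i, |z|^2 = 0.1526
Iter 17: z = -0.5515 + 0.0161i, |z|^2 = 0.3044
Did not escape in 18 iterations → in set

Answer: yes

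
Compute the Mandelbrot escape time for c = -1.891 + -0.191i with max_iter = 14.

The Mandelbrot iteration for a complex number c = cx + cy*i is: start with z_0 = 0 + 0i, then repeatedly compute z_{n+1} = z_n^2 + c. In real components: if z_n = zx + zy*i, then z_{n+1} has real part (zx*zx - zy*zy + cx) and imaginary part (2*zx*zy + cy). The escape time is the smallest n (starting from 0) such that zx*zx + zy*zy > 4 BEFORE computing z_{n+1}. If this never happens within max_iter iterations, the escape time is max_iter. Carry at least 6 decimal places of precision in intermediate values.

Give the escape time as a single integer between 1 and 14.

Answer: 4

Derivation:
z_0 = 0 + 0i, c = -1.8910 + -0.1910i
Iter 1: z = -1.8910 + -0.1910i, |z|^2 = 3.6124
Iter 2: z = 1.6484 + 0.5314i, |z|^2 = 2.9996
Iter 3: z = 0.5439 + 1.5608i, |z|^2 = 2.7319
Iter 4: z = -4.0313 + 1.5068i, |z|^2 = 18.5215
Escaped at iteration 4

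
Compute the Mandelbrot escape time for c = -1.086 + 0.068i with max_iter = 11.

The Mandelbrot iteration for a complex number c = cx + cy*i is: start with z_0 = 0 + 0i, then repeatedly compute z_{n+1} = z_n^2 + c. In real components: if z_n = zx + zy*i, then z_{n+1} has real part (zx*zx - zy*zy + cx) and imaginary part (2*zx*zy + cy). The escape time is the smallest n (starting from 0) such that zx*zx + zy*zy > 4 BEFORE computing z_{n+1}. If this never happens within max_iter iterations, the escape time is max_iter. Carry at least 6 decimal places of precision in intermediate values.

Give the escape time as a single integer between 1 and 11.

Answer: 11

Derivation:
z_0 = 0 + 0i, c = -1.0860 + 0.0680i
Iter 1: z = -1.0860 + 0.0680i, |z|^2 = 1.1840
Iter 2: z = 0.0888 + -0.0797i, |z|^2 = 0.0142
Iter 3: z = -1.0845 + 0.0539i, |z|^2 = 1.1790
Iter 4: z = 0.0872 + -0.0488i, |z|^2 = 0.0100
Iter 5: z = -1.0808 + 0.0595i, |z|^2 = 1.1716
Iter 6: z = 0.0785 + -0.0606i, |z|^2 = 0.0098
Iter 7: z = -1.0835 + 0.0585i, |z|^2 = 1.1774
Iter 8: z = 0.0846 + -0.0587i, |z|^2 = 0.0106
Iter 9: z = -1.0823 + 0.0581i, |z|^2 = 1.1747
Iter 10: z = 0.0820 + -0.0577i, |z|^2 = 0.0101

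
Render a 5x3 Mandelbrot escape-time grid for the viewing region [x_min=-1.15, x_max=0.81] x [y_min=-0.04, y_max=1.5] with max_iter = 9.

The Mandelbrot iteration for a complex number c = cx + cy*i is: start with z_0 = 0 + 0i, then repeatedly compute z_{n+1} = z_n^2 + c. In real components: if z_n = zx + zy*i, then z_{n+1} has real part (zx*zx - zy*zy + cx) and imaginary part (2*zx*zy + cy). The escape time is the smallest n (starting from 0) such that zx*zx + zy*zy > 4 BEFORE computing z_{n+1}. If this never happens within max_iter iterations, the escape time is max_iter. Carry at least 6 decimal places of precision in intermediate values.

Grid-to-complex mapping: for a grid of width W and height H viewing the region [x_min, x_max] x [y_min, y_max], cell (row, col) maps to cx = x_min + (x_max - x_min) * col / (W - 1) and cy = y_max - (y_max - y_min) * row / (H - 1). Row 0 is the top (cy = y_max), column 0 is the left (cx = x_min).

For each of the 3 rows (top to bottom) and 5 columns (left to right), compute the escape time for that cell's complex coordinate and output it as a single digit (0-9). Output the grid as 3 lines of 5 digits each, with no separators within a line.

Answer: 22222
35962
99993

Derivation:
(row=0, col=0): c = -1.1500 + 1.5000i → escape time 2
(row=0, col=1): c = -0.6600 + 1.5000i → escape time 2
(row=0, col=2): c = -0.1700 + 1.5000i → escape time 2
(row=0, col=3): c = 0.3200 + 1.5000i → escape time 2
(row=0, col=4): c = 0.8100 + 1.5000i → escape time 2
(row=1, col=0): c = -1.1500 + 0.7300i → escape time 3
(row=1, col=1): c = -0.6600 + 0.7300i → escape time 5
(row=1, col=2): c = -0.1700 + 0.7300i → escape time 9
(row=1, col=3): c = 0.3200 + 0.7300i → escape time 6
(row=1, col=4): c = 0.8100 + 0.7300i → escape time 2
(row=2, col=0): c = -1.1500 + -0.0400i → escape time 9
(row=2, col=1): c = -0.6600 + -0.0400i → escape time 9
(row=2, col=2): c = -0.1700 + -0.0400i → escape time 9
(row=2, col=3): c = 0.3200 + -0.0400i → escape time 9
(row=2, col=4): c = 0.8100 + -0.0400i → escape time 3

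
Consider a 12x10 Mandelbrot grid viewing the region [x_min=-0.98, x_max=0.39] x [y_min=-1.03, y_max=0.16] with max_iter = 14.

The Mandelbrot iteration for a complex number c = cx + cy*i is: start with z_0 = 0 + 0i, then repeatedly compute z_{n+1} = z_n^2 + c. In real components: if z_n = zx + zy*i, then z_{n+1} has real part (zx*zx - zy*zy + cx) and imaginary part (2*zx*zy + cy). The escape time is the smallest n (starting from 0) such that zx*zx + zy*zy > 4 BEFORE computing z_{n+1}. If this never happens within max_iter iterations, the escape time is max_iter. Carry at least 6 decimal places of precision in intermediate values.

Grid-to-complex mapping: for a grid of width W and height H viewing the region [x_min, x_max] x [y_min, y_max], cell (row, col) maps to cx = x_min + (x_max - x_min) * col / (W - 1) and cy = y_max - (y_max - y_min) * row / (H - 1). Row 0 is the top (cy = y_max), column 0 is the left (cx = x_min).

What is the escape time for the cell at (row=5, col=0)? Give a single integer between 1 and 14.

z_0 = 0 + 0i, c = -0.9800 + -0.5011i
Iter 1: z = -0.9800 + -0.5011i, |z|^2 = 1.2115
Iter 2: z = -0.2707 + 0.4811i, |z|^2 = 0.3047
Iter 3: z = -1.1381 + -0.7616i, |z|^2 = 1.8754
Iter 4: z = -0.2646 + 1.2324i, |z|^2 = 1.5889
Iter 5: z = -2.4289 + -1.1534i, |z|^2 = 7.2298
Escaped at iteration 5

Answer: 5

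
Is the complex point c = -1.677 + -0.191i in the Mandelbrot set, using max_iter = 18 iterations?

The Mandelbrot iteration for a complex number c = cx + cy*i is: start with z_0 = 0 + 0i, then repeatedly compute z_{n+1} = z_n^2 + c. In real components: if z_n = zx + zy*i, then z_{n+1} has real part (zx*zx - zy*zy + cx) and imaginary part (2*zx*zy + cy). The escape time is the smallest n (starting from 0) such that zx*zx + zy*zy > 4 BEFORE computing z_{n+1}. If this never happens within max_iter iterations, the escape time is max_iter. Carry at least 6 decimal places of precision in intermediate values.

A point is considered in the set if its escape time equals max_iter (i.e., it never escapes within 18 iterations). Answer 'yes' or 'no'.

z_0 = 0 + 0i, c = -1.6770 + -0.1910i
Iter 1: z = -1.6770 + -0.1910i, |z|^2 = 2.8488
Iter 2: z = 1.0988 + 0.4496i, |z|^2 = 1.4096
Iter 3: z = -0.6717 + 0.7971i, |z|^2 = 1.0866
Iter 4: z = -1.8612 + -1.2618i, |z|^2 = 5.0564
Escaped at iteration 4

Answer: no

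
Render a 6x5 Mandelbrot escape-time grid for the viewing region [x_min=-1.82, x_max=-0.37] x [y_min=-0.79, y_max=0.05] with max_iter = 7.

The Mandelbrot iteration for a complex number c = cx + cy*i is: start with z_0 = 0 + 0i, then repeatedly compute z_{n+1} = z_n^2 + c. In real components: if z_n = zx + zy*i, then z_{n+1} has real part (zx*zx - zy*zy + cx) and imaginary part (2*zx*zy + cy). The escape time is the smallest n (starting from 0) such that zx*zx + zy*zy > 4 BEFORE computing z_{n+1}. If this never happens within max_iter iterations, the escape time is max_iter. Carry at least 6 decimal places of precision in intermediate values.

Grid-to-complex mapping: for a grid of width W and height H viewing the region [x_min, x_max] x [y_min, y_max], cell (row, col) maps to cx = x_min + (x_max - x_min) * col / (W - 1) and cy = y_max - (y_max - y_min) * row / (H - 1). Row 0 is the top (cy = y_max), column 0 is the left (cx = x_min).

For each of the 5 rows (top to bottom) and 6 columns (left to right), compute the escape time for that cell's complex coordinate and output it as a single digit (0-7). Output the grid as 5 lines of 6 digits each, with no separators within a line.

Answer: 677777
457777
347777
333577
233347

Derivation:
(row=0, col=0): c = -1.8200 + 0.0500i → escape time 6
(row=0, col=1): c = -1.5300 + 0.0500i → escape time 7
(row=0, col=2): c = -1.2400 + 0.0500i → escape time 7
(row=0, col=3): c = -0.9500 + 0.0500i → escape time 7
(row=0, col=4): c = -0.6600 + 0.0500i → escape time 7
(row=0, col=5): c = -0.3700 + 0.0500i → escape time 7
(row=1, col=0): c = -1.8200 + -0.1600i → escape time 4
(row=1, col=1): c = -1.5300 + -0.1600i → escape time 5
(row=1, col=2): c = -1.2400 + -0.1600i → escape time 7
(row=1, col=3): c = -0.9500 + -0.1600i → escape time 7
(row=1, col=4): c = -0.6600 + -0.1600i → escape time 7
(row=1, col=5): c = -0.3700 + -0.1600i → escape time 7
(row=2, col=0): c = -1.8200 + -0.3700i → escape time 3
(row=2, col=1): c = -1.5300 + -0.3700i → escape time 4
(row=2, col=2): c = -1.2400 + -0.3700i → escape time 7
(row=2, col=3): c = -0.9500 + -0.3700i → escape time 7
(row=2, col=4): c = -0.6600 + -0.3700i → escape time 7
(row=2, col=5): c = -0.3700 + -0.3700i → escape time 7
(row=3, col=0): c = -1.8200 + -0.5800i → escape time 3
(row=3, col=1): c = -1.5300 + -0.5800i → escape time 3
(row=3, col=2): c = -1.2400 + -0.5800i → escape time 3
(row=3, col=3): c = -0.9500 + -0.5800i → escape time 5
(row=3, col=4): c = -0.6600 + -0.5800i → escape time 7
(row=3, col=5): c = -0.3700 + -0.5800i → escape time 7
(row=4, col=0): c = -1.8200 + -0.7900i → escape time 2
(row=4, col=1): c = -1.5300 + -0.7900i → escape time 3
(row=4, col=2): c = -1.2400 + -0.7900i → escape time 3
(row=4, col=3): c = -0.9500 + -0.7900i → escape time 3
(row=4, col=4): c = -0.6600 + -0.7900i → escape time 4
(row=4, col=5): c = -0.3700 + -0.7900i → escape time 7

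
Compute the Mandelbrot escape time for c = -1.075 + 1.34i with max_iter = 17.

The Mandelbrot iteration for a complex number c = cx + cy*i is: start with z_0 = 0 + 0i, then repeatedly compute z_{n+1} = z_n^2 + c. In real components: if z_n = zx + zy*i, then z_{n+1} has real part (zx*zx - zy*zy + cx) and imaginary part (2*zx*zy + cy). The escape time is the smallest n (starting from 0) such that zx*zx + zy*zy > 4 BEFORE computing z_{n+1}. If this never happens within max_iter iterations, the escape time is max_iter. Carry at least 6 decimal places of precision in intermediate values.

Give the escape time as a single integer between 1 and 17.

Answer: 2

Derivation:
z_0 = 0 + 0i, c = -1.0750 + 1.3400i
Iter 1: z = -1.0750 + 1.3400i, |z|^2 = 2.9512
Iter 2: z = -1.7150 + -1.5410i, |z|^2 = 5.3158
Escaped at iteration 2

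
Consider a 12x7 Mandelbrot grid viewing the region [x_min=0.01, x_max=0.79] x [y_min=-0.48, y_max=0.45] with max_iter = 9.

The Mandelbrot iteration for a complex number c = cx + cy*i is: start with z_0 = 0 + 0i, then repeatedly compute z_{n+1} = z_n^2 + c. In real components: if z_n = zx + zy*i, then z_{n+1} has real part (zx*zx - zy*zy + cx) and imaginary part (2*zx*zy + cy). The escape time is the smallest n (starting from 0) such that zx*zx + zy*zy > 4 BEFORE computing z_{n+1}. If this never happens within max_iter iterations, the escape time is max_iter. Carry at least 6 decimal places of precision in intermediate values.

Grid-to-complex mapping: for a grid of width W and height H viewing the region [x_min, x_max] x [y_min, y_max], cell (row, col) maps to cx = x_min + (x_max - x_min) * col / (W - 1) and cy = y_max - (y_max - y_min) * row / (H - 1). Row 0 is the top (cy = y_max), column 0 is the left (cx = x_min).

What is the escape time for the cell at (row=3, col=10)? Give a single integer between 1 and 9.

Answer: 3

Derivation:
z_0 = 0 + 0i, c = 0.7191 + -0.0150i
Iter 1: z = 0.7191 + -0.0150i, |z|^2 = 0.5173
Iter 2: z = 1.2360 + -0.0366i, |z|^2 = 1.5289
Iter 3: z = 2.2453 + -0.1054i, |z|^2 = 5.0527
Escaped at iteration 3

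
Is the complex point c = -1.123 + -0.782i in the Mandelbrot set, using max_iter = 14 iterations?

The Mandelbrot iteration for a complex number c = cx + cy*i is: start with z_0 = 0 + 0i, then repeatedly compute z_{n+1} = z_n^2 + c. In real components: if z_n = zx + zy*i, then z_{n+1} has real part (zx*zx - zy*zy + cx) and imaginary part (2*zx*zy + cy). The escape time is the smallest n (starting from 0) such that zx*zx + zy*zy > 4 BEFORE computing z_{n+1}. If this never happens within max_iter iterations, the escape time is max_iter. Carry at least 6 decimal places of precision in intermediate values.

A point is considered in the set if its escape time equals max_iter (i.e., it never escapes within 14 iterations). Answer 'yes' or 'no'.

z_0 = 0 + 0i, c = -1.1230 + -0.7820i
Iter 1: z = -1.1230 + -0.7820i, |z|^2 = 1.8727
Iter 2: z = -0.4734 + 0.9744i, |z|^2 = 1.1735
Iter 3: z = -1.8483 + -1.7045i, |z|^2 = 6.3216
Escaped at iteration 3

Answer: no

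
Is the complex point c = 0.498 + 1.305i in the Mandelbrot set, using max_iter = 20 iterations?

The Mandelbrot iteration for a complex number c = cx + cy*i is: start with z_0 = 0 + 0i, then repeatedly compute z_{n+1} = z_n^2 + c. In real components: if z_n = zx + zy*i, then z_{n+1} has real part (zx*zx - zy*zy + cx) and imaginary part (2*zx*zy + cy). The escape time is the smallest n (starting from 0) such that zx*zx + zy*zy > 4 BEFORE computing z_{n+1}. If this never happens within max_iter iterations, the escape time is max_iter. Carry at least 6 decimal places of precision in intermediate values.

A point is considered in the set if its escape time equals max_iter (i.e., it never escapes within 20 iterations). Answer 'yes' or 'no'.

Answer: no

Derivation:
z_0 = 0 + 0i, c = 0.4980 + 1.3050i
Iter 1: z = 0.4980 + 1.3050i, |z|^2 = 1.9510
Iter 2: z = -0.9570 + 2.6048i, |z|^2 = 7.7008
Escaped at iteration 2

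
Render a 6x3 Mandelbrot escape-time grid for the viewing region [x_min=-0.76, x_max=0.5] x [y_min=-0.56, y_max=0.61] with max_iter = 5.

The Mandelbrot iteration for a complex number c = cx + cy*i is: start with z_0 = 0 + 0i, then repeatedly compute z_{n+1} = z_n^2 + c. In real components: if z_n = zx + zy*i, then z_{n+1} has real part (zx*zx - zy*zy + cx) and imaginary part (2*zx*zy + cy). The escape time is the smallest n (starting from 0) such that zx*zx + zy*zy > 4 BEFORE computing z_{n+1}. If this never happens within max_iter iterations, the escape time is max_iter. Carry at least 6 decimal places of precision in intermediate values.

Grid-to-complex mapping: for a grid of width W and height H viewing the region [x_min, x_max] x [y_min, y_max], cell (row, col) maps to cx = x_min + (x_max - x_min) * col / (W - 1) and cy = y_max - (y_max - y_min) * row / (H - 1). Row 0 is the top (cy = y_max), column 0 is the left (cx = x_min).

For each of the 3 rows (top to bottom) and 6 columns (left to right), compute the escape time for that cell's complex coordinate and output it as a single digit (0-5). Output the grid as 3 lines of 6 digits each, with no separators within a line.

(row=0, col=0): c = -0.7600 + 0.6100i → escape time 5
(row=0, col=1): c = -0.5080 + 0.6100i → escape time 5
(row=0, col=2): c = -0.2560 + 0.6100i → escape time 5
(row=0, col=3): c = -0.0040 + 0.6100i → escape time 5
(row=0, col=4): c = 0.2480 + 0.6100i → escape time 5
(row=0, col=5): c = 0.5000 + 0.6100i → escape time 4
(row=1, col=0): c = -0.7600 + 0.0250i → escape time 5
(row=1, col=1): c = -0.5080 + 0.0250i → escape time 5
(row=1, col=2): c = -0.2560 + 0.0250i → escape time 5
(row=1, col=3): c = -0.0040 + 0.0250i → escape time 5
(row=1, col=4): c = 0.2480 + 0.0250i → escape time 5
(row=1, col=5): c = 0.5000 + 0.0250i → escape time 5
(row=2, col=0): c = -0.7600 + -0.5600i → escape time 5
(row=2, col=1): c = -0.5080 + -0.5600i → escape time 5
(row=2, col=2): c = -0.2560 + -0.5600i → escape time 5
(row=2, col=3): c = -0.0040 + -0.5600i → escape time 5
(row=2, col=4): c = 0.2480 + -0.5600i → escape time 5
(row=2, col=5): c = 0.5000 + -0.5600i → escape time 5

Answer: 555554
555555
555555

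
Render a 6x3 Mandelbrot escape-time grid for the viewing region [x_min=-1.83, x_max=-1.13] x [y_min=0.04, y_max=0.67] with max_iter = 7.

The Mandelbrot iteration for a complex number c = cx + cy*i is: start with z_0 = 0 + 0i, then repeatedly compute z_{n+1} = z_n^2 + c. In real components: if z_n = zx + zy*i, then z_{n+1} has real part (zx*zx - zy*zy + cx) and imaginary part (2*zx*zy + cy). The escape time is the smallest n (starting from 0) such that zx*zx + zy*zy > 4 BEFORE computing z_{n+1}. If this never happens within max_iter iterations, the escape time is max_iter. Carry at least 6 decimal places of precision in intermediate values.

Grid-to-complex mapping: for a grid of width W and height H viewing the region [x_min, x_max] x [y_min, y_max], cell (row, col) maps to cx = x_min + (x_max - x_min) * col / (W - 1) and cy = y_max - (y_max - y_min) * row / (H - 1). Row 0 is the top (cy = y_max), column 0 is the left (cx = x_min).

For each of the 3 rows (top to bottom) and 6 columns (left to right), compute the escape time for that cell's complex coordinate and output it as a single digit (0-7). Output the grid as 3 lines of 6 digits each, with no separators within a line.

Answer: 233333
344577
677777

Derivation:
(row=0, col=0): c = -1.8300 + 0.6700i → escape time 2
(row=0, col=1): c = -1.6900 + 0.6700i → escape time 3
(row=0, col=2): c = -1.5500 + 0.6700i → escape time 3
(row=0, col=3): c = -1.4100 + 0.6700i → escape time 3
(row=0, col=4): c = -1.2700 + 0.6700i → escape time 3
(row=0, col=5): c = -1.1300 + 0.6700i → escape time 3
(row=1, col=0): c = -1.8300 + 0.3550i → escape time 3
(row=1, col=1): c = -1.6900 + 0.3550i → escape time 4
(row=1, col=2): c = -1.5500 + 0.3550i → escape time 4
(row=1, col=3): c = -1.4100 + 0.3550i → escape time 5
(row=1, col=4): c = -1.2700 + 0.3550i → escape time 7
(row=1, col=5): c = -1.1300 + 0.3550i → escape time 7
(row=2, col=0): c = -1.8300 + 0.0400i → escape time 6
(row=2, col=1): c = -1.6900 + 0.0400i → escape time 7
(row=2, col=2): c = -1.5500 + 0.0400i → escape time 7
(row=2, col=3): c = -1.4100 + 0.0400i → escape time 7
(row=2, col=4): c = -1.2700 + 0.0400i → escape time 7
(row=2, col=5): c = -1.1300 + 0.0400i → escape time 7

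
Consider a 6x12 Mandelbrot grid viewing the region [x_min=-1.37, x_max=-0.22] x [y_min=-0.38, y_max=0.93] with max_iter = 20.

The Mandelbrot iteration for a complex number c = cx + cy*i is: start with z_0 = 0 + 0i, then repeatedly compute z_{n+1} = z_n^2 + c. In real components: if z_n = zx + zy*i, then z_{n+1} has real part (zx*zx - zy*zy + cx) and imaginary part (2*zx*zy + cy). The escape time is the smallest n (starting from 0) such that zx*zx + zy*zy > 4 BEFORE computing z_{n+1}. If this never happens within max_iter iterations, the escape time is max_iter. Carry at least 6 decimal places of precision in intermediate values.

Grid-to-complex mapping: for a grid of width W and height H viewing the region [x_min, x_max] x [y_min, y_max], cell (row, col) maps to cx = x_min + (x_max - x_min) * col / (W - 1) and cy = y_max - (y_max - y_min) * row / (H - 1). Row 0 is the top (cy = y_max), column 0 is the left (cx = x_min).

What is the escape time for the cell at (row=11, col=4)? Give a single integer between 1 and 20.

Answer: 20

Derivation:
z_0 = 0 + 0i, c = -0.4500 + -0.3800i
Iter 1: z = -0.4500 + -0.3800i, |z|^2 = 0.3469
Iter 2: z = -0.3919 + -0.0380i, |z|^2 = 0.1550
Iter 3: z = -0.2979 + -0.3502i, |z|^2 = 0.2114
Iter 4: z = -0.4839 + -0.1714i, |z|^2 = 0.2636
Iter 5: z = -0.2452 + -0.2141i, |z|^2 = 0.1060
Iter 6: z = -0.4357 + -0.2750i, |z|^2 = 0.2655
Iter 7: z = -0.3358 + -0.1403i, |z|^2 = 0.1324
Iter 8: z = -0.3570 + -0.2858i, |z|^2 = 0.2091
Iter 9: z = -0.4042 + -0.1760i, |z|^2 = 0.1944
Iter 10: z = -0.3176 + -0.2377i, |z|^2 = 0.1574
Iter 11: z = -0.4057 + -0.2290i, |z|^2 = 0.2170
Iter 12: z = -0.3379 + -0.1942i, |z|^2 = 0.1519
Iter 13: z = -0.3735 + -0.2488i, |z|^2 = 0.2014
Iter 14: z = -0.3724 + -0.1941i, |z|^2 = 0.1763
Iter 15: z = -0.3490 + -0.2354i, |z|^2 = 0.1773
Iter 16: z = -0.3836 + -0.2157i, |z|^2 = 0.1936
Iter 17: z = -0.3494 + -0.2146i, |z|^2 = 0.1681
Iter 18: z = -0.3740 + -0.2301i, |z|^2 = 0.1928
Iter 19: z = -0.3631 + -0.2079i, |z|^2 = 0.1751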